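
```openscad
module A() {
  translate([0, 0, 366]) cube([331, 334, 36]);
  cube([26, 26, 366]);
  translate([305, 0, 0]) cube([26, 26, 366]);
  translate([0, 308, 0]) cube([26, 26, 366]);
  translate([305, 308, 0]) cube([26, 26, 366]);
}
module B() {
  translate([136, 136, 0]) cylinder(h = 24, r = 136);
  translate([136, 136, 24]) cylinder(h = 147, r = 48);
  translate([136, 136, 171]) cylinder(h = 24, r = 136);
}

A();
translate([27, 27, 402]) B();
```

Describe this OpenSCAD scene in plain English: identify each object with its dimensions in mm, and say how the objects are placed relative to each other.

A is a four-legged stool. The seat is 331×334 mm, 36 mm thick, top at z = 402 mm. It stands on four square legs, each 26×26 mm in cross-section, from z = 0 to the seat underside, each flush with a corner of the seat.

B is a spool: two coaxial disc flanges of radius 136 mm and thickness 24 mm, joined by a core cylinder of radius 48 mm and height 147 mm. The lower flange rests on z = 0 and the three cylinders share a vertical axis.

The spool is on top of the stool.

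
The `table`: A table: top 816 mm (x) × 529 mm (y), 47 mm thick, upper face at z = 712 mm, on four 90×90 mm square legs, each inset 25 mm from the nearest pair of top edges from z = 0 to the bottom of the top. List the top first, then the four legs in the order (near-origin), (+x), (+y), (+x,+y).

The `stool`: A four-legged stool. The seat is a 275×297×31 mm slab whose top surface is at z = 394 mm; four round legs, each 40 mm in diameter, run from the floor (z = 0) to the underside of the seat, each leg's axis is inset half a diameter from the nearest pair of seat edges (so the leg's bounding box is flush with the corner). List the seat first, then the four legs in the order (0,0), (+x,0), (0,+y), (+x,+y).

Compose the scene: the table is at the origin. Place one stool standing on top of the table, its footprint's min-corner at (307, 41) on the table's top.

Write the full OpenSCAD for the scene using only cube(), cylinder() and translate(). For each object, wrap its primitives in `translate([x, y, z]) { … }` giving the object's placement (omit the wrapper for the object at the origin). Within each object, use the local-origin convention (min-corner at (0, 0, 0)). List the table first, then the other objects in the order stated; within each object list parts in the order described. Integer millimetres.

translate([0, 0, 665]) cube([816, 529, 47]);
translate([25, 25, 0]) cube([90, 90, 665]);
translate([701, 25, 0]) cube([90, 90, 665]);
translate([25, 414, 0]) cube([90, 90, 665]);
translate([701, 414, 0]) cube([90, 90, 665]);
translate([307, 41, 712]) {
  translate([0, 0, 363]) cube([275, 297, 31]);
  translate([20, 20, 0]) cylinder(h = 363, r = 20);
  translate([255, 20, 0]) cylinder(h = 363, r = 20);
  translate([20, 277, 0]) cylinder(h = 363, r = 20);
  translate([255, 277, 0]) cylinder(h = 363, r = 20);
}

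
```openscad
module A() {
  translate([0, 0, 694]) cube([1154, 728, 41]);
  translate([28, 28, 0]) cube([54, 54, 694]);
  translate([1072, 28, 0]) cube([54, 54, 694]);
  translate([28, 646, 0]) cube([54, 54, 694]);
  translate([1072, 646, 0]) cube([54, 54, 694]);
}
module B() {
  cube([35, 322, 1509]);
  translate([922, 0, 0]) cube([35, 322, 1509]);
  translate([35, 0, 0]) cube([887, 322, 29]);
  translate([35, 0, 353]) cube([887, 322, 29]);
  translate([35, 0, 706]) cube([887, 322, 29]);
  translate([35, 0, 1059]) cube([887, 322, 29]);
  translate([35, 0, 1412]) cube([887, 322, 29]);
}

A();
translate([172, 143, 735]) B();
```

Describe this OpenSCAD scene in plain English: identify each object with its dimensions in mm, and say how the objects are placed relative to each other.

A is a table with a 1154×728 mm rectangular top, 41 mm thick, top surface at z = 735 mm, supported by four 54×54 mm square legs, each inset 28 mm from the nearest pair of top edges, running from the floor.

B is a bookshelf 957 mm wide overall, 322 mm deep and 1509 mm tall. The two sides are 35 mm thick vertical panels. 5 horizontal shelves of 29 mm thickness span between the inner faces of the sides; the lowest shelf sits on the floor and shelves are stacked with a clear vertical gap of 324 mm between each pair.

The bookshelf is on top of the table.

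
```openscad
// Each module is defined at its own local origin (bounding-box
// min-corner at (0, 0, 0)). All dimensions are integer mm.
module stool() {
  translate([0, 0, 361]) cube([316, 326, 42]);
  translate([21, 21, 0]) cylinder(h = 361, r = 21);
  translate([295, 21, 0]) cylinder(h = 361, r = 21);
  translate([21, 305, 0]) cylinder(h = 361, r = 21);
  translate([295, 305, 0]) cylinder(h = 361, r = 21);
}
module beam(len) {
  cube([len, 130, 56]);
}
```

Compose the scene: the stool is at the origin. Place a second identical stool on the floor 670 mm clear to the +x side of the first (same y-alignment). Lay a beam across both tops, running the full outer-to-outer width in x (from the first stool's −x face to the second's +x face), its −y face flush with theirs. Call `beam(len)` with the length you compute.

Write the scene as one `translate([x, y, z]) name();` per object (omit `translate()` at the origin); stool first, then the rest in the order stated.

stool();
translate([986, 0, 0]) stool();
translate([0, 0, 403]) beam(1302);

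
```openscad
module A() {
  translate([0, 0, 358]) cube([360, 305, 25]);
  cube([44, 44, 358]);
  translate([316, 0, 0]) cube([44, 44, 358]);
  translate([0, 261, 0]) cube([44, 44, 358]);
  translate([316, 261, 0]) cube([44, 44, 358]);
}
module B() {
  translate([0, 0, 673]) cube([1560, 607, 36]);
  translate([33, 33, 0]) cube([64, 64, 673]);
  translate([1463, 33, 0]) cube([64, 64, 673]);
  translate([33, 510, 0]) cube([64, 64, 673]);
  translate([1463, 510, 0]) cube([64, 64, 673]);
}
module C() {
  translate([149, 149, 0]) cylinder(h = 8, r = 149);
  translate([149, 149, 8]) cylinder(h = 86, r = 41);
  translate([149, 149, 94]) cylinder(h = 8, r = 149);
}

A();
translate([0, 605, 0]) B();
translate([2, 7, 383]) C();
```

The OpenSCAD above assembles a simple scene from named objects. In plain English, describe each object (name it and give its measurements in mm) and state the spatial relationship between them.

A is a four-legged stool. The seat is a 360×305×25 mm slab whose top surface is at z = 383 mm; four square legs, each 44×44 mm in cross-section, run from the floor (z = 0) to the underside of the seat, each flush with a corner of the seat.

B is a rectangular dining table. The top is 1560×607×36 mm with its upper surface at z = 709 mm. It stands on four 64×64 mm square legs, each inset 33 mm from the nearest pair of top edges, running from the floor to the underside of the top.

C is a spool: two coaxial disc flanges of radius 149 mm and thickness 8 mm, joined by a core cylinder of radius 41 mm and height 86 mm. The lower flange rests on z = 0 and the three cylinders share a vertical axis.

The table is on the floor beside the stool on its +y side. The spool is on top of the stool.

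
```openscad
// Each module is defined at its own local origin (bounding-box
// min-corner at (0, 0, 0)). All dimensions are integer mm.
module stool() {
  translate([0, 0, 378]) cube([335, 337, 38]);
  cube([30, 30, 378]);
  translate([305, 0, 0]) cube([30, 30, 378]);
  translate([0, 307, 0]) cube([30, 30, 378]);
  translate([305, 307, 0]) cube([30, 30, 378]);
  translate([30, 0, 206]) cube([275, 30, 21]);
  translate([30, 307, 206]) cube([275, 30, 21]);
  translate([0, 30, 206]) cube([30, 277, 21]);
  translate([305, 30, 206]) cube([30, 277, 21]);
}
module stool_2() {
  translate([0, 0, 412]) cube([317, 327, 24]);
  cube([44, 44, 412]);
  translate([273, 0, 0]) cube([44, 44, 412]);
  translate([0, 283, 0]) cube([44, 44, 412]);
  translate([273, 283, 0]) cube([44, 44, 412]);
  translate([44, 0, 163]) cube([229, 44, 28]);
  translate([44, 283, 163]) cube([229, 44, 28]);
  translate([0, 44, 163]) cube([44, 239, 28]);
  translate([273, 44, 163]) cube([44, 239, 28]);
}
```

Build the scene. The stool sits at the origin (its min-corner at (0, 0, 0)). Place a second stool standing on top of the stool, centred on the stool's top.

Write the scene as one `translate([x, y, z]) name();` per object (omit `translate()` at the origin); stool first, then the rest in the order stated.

stool();
translate([9, 5, 416]) stool_2();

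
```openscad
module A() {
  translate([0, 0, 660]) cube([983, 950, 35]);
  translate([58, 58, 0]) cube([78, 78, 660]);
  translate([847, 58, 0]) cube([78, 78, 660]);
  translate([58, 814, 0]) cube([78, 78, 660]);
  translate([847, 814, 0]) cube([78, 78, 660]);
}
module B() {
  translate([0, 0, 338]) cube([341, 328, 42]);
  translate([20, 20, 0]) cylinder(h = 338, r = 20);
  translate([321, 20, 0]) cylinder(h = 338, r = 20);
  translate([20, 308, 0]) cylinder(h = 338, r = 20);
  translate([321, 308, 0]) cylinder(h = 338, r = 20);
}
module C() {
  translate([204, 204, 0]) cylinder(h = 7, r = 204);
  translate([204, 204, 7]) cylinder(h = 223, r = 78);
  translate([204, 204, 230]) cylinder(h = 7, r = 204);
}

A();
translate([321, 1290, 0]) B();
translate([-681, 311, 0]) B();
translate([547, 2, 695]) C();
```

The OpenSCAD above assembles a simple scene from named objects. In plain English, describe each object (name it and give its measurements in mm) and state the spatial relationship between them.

A is a table with a 983×950 mm rectangular top, 35 mm thick, top surface at z = 695 mm, supported by four 78×78 mm square legs, each inset 58 mm from the nearest pair of top edges, running from the floor.

B is a four-legged stool. The seat is a 341×328×42 mm slab whose top surface is at z = 380 mm; four round legs, each 40 mm in diameter, run from the floor (z = 0) to the underside of the seat, each leg's axis is inset half a diameter from the nearest pair of seat edges (so the leg's bounding box is flush with the corner).

C is a spool: two coaxial disc flanges of radius 204 mm and thickness 7 mm, joined by a core cylinder of radius 78 mm and height 223 mm. The lower flange rests on z = 0 and the three cylinders share a vertical axis.

Two stools sit around the table at the +y, −x sides. The spool is on top of the table.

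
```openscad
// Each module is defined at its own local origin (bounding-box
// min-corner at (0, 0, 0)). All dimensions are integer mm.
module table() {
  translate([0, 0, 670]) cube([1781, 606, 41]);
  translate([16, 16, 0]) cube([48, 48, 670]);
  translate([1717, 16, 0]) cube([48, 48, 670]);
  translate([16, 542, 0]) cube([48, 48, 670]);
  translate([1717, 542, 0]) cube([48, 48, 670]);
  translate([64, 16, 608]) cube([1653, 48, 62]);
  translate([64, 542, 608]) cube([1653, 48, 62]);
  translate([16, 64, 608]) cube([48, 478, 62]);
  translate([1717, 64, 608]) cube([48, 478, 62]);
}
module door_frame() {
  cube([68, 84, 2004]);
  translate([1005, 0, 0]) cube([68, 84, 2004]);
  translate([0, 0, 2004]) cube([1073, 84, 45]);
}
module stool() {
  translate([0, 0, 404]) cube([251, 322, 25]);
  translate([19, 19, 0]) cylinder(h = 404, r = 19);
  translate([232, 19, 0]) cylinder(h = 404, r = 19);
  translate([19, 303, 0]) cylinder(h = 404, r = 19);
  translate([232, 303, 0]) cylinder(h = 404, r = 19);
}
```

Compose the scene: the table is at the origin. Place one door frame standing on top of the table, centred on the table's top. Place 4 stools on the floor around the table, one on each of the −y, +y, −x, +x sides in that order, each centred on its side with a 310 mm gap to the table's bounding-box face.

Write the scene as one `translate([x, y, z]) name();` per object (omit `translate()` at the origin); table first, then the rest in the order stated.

table();
translate([354, 261, 711]) door_frame();
translate([765, -632, 0]) stool();
translate([765, 916, 0]) stool();
translate([-561, 142, 0]) stool();
translate([2091, 142, 0]) stool();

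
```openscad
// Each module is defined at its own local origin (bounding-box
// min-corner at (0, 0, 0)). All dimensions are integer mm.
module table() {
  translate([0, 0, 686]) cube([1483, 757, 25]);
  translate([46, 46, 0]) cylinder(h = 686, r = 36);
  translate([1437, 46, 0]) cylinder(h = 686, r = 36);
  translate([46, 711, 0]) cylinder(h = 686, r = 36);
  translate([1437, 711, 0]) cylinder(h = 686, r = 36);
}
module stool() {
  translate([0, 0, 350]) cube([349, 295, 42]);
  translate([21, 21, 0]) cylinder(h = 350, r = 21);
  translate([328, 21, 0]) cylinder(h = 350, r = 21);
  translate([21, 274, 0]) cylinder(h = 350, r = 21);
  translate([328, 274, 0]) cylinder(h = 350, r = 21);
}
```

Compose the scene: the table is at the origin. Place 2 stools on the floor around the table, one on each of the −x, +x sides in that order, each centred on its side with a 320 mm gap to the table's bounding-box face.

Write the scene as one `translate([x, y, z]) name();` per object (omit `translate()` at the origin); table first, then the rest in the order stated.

table();
translate([-669, 231, 0]) stool();
translate([1803, 231, 0]) stool();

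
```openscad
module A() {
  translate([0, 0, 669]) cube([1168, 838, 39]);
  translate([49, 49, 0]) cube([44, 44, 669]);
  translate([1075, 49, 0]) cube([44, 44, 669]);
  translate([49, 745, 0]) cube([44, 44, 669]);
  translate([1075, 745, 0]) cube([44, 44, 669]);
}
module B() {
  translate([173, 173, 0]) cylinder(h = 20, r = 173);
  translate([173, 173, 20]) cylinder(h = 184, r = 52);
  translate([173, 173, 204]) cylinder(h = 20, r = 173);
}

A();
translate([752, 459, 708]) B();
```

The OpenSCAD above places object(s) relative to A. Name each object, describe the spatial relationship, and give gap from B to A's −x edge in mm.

A is a table. B is a spool. The spool is on top of the table. The gap from the spool to the table's −x edge is 752 mm.

The spool's min-x is at 752; the table's min-x is 0; gap = 752 mm.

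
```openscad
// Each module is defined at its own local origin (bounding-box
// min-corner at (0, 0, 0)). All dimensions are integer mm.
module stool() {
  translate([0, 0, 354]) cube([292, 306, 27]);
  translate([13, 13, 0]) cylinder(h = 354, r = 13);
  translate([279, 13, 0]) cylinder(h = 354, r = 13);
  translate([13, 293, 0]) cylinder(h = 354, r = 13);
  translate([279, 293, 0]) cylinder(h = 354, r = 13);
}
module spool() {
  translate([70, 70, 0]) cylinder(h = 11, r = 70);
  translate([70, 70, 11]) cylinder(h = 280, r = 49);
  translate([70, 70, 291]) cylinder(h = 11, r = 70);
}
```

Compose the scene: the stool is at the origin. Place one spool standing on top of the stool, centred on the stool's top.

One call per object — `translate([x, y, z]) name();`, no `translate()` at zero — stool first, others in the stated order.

stool();
translate([76, 83, 381]) spool();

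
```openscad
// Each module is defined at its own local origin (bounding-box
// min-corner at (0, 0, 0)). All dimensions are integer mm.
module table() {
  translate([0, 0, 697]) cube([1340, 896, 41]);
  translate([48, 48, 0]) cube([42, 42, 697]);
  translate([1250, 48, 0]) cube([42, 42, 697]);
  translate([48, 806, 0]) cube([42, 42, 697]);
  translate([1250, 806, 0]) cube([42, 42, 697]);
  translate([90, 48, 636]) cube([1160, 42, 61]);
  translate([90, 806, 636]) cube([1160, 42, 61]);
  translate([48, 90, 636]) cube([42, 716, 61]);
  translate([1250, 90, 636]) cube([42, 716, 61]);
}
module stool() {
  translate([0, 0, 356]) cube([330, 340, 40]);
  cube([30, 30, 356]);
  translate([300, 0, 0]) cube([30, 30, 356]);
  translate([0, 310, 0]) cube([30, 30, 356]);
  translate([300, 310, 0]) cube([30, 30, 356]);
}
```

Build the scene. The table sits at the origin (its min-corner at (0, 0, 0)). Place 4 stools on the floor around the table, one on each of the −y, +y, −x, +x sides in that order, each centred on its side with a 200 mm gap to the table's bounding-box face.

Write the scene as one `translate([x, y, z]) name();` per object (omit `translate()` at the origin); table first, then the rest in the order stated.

table();
translate([505, -540, 0]) stool();
translate([505, 1096, 0]) stool();
translate([-530, 278, 0]) stool();
translate([1540, 278, 0]) stool();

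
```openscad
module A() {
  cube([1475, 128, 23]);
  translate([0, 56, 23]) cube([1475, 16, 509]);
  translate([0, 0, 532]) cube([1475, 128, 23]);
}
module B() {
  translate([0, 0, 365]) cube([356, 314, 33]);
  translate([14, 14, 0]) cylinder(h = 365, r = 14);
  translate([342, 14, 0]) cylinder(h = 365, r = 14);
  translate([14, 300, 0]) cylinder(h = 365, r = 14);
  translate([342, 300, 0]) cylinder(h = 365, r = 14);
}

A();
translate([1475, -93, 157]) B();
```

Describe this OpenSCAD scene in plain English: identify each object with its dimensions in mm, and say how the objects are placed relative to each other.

A is an I-beam lying along x, 1475 mm long. Overall section height 555 mm. Two flanges 128 mm wide (y) and 23 mm thick, one on the floor and one at the top; a web 16 mm thick runs between them, centred on the flange width.

B is a four-legged stool. The seat is 356×314 mm, 33 mm thick, top at z = 398 mm. It stands on four round legs, each 28 mm in diameter, from z = 0 to the seat underside, each leg's axis is inset half a diameter from the nearest pair of seat edges (so the leg's bounding box is flush with the corner).

The stool is beside the I-beam with their tops flush at z = 555.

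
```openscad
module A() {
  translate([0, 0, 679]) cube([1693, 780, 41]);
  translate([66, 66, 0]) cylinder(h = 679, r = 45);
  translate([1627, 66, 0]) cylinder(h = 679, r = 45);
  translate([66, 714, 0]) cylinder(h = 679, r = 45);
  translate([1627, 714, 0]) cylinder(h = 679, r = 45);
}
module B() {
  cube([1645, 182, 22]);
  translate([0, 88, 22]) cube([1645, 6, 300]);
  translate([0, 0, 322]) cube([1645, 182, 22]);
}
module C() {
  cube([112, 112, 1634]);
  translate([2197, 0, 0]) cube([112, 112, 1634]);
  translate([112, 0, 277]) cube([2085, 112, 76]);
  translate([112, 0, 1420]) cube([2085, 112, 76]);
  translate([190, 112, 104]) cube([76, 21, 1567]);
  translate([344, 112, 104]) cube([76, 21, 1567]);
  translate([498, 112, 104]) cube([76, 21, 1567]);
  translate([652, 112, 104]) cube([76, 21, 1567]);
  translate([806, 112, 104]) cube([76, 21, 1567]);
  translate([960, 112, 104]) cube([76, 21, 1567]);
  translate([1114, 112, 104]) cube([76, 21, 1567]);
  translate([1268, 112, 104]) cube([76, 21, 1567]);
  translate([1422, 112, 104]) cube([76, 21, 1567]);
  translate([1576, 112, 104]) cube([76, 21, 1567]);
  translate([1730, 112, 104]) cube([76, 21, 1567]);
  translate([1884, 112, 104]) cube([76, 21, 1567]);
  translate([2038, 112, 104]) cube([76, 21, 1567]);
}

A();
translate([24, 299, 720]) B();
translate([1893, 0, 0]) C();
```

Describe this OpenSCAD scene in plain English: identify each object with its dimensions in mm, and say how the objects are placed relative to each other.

A is a table: top 1693 mm (x) × 780 mm (y), 41 mm thick, upper face at z = 720 mm, on four round legs of 90 mm diameter, each leg's bounding box inset 21 mm from the nearest pair of top edges, running from z = 0 to the bottom of the top.

B is an I-beam lying along x, 1645 mm long. Overall section height 344 mm. Two flanges 182 mm wide (y) and 22 mm thick, one on the floor and one at the top; a web 6 mm thick runs between them, centred on the flange width.

C is a fence section. Two 112×112 mm posts, 1634 mm tall, stand on the floor with a clear span of 2085 mm between their inner faces. Two horizontal rails of 112×76 mm section span the gap between the posts with their undersides at z = 277 mm and z = 1420 mm, flush with the posts' −y face. 13 pickets, each 76 mm wide, 21 mm thick and 1567 mm tall, are fixed to the +y face of the rails with their bottoms at z = 104 mm, evenly spaced across the span with equal gaps (rounded down to the nearest mm) at the −x end and between each pair — any rounding remainder accumulates at the +x end.

The I-beam is on top of the table, centred. The fence section is on the floor beside the table on its +x side.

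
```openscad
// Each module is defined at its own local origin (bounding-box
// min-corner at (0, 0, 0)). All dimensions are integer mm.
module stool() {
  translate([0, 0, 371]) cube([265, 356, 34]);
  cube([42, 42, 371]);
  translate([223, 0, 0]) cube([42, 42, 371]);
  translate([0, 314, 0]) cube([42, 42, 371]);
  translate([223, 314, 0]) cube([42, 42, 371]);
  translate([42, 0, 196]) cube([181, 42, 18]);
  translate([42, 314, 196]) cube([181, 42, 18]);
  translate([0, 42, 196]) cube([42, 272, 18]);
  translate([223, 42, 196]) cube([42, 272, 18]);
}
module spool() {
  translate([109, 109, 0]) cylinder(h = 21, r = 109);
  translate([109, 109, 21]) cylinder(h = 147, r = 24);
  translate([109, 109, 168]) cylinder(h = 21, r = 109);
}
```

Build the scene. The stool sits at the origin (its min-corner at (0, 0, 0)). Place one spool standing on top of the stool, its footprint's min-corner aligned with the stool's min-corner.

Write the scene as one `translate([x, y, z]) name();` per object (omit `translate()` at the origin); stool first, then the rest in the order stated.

stool();
translate([0, 0, 405]) spool();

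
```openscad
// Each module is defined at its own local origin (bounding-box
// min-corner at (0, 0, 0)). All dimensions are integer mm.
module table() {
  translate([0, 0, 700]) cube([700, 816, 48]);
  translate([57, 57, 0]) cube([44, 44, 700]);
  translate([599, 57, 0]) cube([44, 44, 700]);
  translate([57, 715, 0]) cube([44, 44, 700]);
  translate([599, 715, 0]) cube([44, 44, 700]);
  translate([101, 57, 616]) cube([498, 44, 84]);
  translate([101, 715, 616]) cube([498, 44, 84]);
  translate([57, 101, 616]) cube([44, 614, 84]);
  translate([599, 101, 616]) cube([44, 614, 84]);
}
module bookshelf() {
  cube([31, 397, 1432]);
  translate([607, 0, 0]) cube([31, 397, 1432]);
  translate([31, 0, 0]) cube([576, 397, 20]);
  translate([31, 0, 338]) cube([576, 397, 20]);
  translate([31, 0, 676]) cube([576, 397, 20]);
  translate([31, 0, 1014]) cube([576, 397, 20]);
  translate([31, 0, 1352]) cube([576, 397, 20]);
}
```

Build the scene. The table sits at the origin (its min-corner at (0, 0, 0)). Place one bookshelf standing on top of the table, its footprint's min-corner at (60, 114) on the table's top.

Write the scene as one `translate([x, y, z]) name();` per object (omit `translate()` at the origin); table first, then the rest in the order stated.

table();
translate([60, 114, 748]) bookshelf();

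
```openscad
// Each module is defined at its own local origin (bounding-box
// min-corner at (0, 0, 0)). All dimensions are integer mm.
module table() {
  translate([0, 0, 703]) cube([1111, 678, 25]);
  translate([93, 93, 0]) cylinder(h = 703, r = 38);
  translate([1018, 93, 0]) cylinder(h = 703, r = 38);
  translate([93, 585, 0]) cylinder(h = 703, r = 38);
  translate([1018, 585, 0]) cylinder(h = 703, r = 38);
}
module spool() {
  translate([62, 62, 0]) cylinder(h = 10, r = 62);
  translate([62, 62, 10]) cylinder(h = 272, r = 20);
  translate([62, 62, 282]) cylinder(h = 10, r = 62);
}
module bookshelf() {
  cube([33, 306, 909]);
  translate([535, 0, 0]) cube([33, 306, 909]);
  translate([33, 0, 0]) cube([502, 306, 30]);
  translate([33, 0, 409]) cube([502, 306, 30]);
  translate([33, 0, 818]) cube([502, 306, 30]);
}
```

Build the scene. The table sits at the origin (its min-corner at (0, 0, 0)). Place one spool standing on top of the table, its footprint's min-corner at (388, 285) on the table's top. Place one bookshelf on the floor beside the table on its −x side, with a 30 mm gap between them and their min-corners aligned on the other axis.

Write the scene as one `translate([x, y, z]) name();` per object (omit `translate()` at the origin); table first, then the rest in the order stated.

table();
translate([388, 285, 728]) spool();
translate([-598, 0, 0]) bookshelf();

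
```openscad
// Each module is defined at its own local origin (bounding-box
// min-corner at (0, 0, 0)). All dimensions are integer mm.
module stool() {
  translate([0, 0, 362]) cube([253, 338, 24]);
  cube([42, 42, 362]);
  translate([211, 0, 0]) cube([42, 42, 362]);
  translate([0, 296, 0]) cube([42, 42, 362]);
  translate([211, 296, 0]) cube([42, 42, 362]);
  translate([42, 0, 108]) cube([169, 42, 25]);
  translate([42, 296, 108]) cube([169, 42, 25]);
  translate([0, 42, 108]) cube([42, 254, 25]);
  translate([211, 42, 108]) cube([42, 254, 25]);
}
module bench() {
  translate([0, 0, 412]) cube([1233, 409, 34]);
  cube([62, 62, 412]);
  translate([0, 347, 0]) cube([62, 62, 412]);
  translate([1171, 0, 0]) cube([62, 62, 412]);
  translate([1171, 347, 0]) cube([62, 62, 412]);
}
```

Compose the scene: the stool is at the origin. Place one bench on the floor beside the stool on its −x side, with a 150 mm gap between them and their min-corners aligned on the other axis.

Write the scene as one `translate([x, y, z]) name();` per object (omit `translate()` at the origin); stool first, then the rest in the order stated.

stool();
translate([-1383, 0, 0]) bench();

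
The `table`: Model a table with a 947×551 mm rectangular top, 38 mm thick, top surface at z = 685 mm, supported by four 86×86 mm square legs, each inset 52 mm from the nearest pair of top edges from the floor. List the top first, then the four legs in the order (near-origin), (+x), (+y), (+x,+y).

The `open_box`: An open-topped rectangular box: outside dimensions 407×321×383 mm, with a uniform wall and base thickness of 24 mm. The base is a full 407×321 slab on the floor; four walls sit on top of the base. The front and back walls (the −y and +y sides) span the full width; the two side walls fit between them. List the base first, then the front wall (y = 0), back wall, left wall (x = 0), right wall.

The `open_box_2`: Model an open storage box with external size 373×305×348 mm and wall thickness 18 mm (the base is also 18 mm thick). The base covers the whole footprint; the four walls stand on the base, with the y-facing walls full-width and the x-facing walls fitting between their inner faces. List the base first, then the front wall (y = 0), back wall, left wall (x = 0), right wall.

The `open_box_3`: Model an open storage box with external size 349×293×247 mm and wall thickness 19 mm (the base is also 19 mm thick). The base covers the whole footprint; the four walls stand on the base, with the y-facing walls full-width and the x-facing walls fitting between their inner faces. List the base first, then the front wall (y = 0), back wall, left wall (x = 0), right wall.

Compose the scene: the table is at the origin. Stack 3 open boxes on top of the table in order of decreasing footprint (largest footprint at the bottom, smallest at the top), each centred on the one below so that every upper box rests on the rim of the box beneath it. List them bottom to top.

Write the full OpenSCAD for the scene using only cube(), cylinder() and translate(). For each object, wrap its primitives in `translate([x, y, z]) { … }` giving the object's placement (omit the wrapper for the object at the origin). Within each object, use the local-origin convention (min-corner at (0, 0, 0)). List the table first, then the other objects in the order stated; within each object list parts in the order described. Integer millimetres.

translate([0, 0, 647]) cube([947, 551, 38]);
translate([52, 52, 0]) cube([86, 86, 647]);
translate([809, 52, 0]) cube([86, 86, 647]);
translate([52, 413, 0]) cube([86, 86, 647]);
translate([809, 413, 0]) cube([86, 86, 647]);
translate([270, 115, 685]) {
  cube([407, 321, 24]);
  translate([0, 0, 24]) cube([407, 24, 359]);
  translate([0, 297, 24]) cube([407, 24, 359]);
  translate([0, 24, 24]) cube([24, 273, 359]);
  translate([383, 24, 24]) cube([24, 273, 359]);
}
translate([287, 123, 1068]) {
  cube([373, 305, 18]);
  translate([0, 0, 18]) cube([373, 18, 330]);
  translate([0, 287, 18]) cube([373, 18, 330]);
  translate([0, 18, 18]) cube([18, 269, 330]);
  translate([355, 18, 18]) cube([18, 269, 330]);
}
translate([299, 129, 1416]) {
  cube([349, 293, 19]);
  translate([0, 0, 19]) cube([349, 19, 228]);
  translate([0, 274, 19]) cube([349, 19, 228]);
  translate([0, 19, 19]) cube([19, 255, 228]);
  translate([330, 19, 19]) cube([19, 255, 228]);
}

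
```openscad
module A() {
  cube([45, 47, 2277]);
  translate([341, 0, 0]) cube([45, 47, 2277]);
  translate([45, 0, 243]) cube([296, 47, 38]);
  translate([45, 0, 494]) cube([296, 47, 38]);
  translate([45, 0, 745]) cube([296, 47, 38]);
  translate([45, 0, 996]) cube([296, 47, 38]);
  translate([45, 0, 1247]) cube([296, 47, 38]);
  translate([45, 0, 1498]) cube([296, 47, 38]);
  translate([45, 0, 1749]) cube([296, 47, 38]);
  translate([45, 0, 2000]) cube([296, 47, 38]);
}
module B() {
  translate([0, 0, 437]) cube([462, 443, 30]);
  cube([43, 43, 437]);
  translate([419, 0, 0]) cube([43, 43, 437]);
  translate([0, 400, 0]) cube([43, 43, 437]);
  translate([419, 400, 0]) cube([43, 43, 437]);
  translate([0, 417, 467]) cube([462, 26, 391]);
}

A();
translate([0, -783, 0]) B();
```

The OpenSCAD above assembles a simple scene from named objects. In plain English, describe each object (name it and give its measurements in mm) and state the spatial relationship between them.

A is a wooden ladder with two side rails of 45×47 mm section and 2277 mm height, set 386 mm apart overall. Between them run 8 rectangular rungs (47 mm deep, 38 mm thick), front faces flush with the rails' −y face. The bottom of the first rung is 243 mm above the floor and each subsequent rung is 251 mm higher than the one below.

B is a chair: 462×443 mm seat, 30 mm thick, top at z = 467 mm, on four 43 mm square corner legs flush with the seat edges. A 26 mm thick backrest slab spans the full seat width, extending 391 mm above the seat top, its back face flush with the seat's +y edge.

The chair is on the floor beside the ladder on its −y side.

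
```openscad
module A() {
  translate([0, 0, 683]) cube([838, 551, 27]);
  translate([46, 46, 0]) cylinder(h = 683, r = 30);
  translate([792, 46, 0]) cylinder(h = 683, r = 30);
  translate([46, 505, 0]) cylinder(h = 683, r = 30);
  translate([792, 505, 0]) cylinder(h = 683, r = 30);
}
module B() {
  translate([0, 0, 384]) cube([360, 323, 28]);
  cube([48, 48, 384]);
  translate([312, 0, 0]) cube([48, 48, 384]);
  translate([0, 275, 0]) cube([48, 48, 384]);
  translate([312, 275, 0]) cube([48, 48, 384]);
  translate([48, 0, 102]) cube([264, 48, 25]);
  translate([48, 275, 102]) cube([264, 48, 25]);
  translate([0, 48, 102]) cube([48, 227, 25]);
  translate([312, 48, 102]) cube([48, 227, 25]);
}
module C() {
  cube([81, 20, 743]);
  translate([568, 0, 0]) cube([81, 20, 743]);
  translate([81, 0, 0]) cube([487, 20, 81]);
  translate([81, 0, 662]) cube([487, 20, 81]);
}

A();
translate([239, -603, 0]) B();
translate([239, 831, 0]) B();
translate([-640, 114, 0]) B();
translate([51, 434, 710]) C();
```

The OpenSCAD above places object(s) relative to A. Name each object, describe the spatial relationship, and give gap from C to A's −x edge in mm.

A is a table. B is a stool. C is a picture frame. Three stools sit around the table at the −y, +y, −x sides. The picture frame is on top of the table. The gap from the picture frame to the table's −x edge is 51 mm.

The picture frame's min-x is at 51; the table's min-x is 0; gap = 51 mm.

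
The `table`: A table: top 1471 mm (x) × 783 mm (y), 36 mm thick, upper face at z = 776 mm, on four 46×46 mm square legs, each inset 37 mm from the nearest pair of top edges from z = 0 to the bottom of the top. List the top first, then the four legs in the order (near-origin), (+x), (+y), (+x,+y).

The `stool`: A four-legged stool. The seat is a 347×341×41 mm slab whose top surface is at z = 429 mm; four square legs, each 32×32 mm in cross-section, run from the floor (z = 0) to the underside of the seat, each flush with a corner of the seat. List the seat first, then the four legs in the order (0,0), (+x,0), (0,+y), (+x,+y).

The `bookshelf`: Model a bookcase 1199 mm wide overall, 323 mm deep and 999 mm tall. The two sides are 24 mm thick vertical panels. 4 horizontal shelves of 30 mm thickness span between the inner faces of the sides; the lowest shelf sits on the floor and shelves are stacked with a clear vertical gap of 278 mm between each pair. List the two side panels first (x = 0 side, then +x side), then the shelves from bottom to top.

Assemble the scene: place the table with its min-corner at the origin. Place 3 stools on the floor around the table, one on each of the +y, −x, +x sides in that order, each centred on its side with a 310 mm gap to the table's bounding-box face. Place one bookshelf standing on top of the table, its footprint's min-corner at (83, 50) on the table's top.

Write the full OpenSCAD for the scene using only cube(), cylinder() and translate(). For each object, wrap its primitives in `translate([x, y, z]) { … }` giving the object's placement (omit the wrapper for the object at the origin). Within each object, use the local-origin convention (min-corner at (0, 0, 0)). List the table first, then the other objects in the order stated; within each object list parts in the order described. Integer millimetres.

translate([0, 0, 740]) cube([1471, 783, 36]);
translate([37, 37, 0]) cube([46, 46, 740]);
translate([1388, 37, 0]) cube([46, 46, 740]);
translate([37, 700, 0]) cube([46, 46, 740]);
translate([1388, 700, 0]) cube([46, 46, 740]);
translate([562, 1093, 0]) {
  translate([0, 0, 388]) cube([347, 341, 41]);
  cube([32, 32, 388]);
  translate([315, 0, 0]) cube([32, 32, 388]);
  translate([0, 309, 0]) cube([32, 32, 388]);
  translate([315, 309, 0]) cube([32, 32, 388]);
}
translate([-657, 221, 0]) {
  translate([0, 0, 388]) cube([347, 341, 41]);
  cube([32, 32, 388]);
  translate([315, 0, 0]) cube([32, 32, 388]);
  translate([0, 309, 0]) cube([32, 32, 388]);
  translate([315, 309, 0]) cube([32, 32, 388]);
}
translate([1781, 221, 0]) {
  translate([0, 0, 388]) cube([347, 341, 41]);
  cube([32, 32, 388]);
  translate([315, 0, 0]) cube([32, 32, 388]);
  translate([0, 309, 0]) cube([32, 32, 388]);
  translate([315, 309, 0]) cube([32, 32, 388]);
}
translate([83, 50, 776]) {
  cube([24, 323, 999]);
  translate([1175, 0, 0]) cube([24, 323, 999]);
  translate([24, 0, 0]) cube([1151, 323, 30]);
  translate([24, 0, 308]) cube([1151, 323, 30]);
  translate([24, 0, 616]) cube([1151, 323, 30]);
  translate([24, 0, 924]) cube([1151, 323, 30]);
}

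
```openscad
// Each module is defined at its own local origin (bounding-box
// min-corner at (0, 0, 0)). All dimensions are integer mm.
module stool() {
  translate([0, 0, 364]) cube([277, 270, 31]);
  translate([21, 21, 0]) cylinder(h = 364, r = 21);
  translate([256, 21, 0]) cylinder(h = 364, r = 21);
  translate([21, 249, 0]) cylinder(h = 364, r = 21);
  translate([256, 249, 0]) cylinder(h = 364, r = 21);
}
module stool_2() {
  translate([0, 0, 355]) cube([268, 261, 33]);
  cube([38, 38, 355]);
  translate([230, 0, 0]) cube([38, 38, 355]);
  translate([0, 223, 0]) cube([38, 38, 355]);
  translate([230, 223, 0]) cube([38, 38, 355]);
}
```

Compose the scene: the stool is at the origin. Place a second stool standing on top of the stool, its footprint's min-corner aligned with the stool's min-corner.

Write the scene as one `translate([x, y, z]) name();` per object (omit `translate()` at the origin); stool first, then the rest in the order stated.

stool();
translate([0, 0, 395]) stool_2();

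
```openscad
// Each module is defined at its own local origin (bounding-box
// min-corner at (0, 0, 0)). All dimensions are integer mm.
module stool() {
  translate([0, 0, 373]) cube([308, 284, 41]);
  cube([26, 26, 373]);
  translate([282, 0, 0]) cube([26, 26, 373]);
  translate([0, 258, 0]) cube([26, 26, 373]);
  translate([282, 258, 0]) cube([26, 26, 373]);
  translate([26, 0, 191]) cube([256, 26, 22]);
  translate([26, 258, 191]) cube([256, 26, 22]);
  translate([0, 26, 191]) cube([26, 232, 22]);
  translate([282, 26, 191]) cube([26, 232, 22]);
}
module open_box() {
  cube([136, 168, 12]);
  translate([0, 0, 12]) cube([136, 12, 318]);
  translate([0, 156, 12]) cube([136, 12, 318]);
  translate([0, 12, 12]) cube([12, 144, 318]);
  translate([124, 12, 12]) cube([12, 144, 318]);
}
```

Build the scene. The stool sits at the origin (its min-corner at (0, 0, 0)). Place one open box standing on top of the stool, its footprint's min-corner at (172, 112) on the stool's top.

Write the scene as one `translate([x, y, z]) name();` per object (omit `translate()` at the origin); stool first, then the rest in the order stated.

stool();
translate([172, 112, 414]) open_box();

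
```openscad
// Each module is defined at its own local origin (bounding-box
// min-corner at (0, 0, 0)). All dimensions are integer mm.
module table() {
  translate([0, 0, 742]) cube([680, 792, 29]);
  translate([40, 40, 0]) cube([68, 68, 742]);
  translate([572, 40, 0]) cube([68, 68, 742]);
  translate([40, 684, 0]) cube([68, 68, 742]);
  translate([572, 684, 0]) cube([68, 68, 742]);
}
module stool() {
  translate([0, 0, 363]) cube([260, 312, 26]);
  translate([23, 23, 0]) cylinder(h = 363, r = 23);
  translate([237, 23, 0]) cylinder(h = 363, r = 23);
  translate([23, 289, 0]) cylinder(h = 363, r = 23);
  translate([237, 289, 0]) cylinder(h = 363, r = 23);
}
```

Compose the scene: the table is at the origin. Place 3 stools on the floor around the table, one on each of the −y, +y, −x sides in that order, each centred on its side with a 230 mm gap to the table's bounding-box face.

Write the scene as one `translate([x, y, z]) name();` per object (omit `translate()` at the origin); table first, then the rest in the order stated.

table();
translate([210, -542, 0]) stool();
translate([210, 1022, 0]) stool();
translate([-490, 240, 0]) stool();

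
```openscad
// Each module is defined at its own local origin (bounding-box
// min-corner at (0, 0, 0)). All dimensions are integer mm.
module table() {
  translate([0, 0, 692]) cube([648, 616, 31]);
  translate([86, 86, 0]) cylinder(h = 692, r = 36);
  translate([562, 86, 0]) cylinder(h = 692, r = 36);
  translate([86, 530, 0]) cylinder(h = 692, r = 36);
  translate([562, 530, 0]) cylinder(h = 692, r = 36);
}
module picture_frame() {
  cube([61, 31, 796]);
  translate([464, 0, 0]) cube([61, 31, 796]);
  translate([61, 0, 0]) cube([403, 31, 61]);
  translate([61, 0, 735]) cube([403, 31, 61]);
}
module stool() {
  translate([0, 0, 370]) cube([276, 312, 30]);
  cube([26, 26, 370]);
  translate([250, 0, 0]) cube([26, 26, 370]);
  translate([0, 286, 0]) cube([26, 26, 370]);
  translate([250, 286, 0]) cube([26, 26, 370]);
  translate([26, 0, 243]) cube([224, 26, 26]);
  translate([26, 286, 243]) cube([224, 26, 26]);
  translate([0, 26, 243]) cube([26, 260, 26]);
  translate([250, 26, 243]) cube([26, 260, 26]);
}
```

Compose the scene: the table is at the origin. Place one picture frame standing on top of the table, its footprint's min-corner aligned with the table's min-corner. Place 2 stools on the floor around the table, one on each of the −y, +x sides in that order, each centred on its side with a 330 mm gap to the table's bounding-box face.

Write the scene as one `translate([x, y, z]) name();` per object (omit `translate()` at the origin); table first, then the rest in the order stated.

table();
translate([0, 0, 723]) picture_frame();
translate([186, -642, 0]) stool();
translate([978, 152, 0]) stool();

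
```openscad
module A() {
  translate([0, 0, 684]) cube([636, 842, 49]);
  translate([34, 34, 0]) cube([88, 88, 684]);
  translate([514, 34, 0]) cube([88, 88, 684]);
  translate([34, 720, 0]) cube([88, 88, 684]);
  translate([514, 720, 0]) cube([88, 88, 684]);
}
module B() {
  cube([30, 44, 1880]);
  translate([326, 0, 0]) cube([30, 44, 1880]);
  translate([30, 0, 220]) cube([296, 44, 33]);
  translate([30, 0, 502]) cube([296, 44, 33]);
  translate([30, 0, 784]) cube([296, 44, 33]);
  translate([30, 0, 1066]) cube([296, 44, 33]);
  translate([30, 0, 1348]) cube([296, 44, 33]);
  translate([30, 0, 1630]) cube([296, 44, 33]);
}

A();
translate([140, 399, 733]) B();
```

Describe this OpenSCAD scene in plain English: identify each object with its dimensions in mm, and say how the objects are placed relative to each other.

A is a table with a 636×842 mm rectangular top, 49 mm thick, top surface at z = 733 mm, supported by four 88×88 mm square legs, each inset 34 mm from the nearest pair of top edges, running from the floor.

B is a straight ladder. Two 30×44 mm vertical rails, 1880 mm tall, stand 356 mm apart (outside-to-outside) with their front faces coplanar on the −y side. 6 rungs, each 44 mm deep and 33 mm tall, span between the inner faces of the rails, front faces flush with the rails. The lowest rung's underside is at z = 220 mm and rungs are spaced 282 mm apart (underside to underside).

The ladder is on top of the table, centred.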